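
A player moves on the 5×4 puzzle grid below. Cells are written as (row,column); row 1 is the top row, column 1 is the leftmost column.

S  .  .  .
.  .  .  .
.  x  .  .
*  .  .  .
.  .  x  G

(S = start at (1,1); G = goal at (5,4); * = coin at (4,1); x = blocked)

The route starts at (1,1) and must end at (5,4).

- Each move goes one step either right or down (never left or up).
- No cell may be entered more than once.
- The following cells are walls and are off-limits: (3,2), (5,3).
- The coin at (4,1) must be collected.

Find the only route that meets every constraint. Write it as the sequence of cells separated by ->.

(1,1) -> (2,1) -> (3,1) -> (4,1) -> (4,2) -> (4,3) -> (4,4) -> (5,4)

Moves only go right or down, so the column and row indices never decrease.
Route from (1,1): down 3 to (4,1), right 3 to (4,4), down 1 to (5,4) — 7 moves in all.
Check: all required cells visited.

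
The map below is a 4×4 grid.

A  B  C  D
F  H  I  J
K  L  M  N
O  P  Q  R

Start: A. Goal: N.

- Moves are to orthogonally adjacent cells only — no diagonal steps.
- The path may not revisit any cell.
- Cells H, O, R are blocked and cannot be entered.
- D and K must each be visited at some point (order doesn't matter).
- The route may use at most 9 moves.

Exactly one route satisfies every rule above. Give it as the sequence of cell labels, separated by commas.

The budget equals the shortest possible length, so every move has to be on a shortest route through the required cells.
Route from A: 2× down (reaching K), 2× right (reaching M), 2× up (reaching C), right to D, 2× down (reaching N) — 9 moves in all.
Check: all required cells visited; 9 ≤ 9 moves.

A, F, K, L, M, I, C, D, J, N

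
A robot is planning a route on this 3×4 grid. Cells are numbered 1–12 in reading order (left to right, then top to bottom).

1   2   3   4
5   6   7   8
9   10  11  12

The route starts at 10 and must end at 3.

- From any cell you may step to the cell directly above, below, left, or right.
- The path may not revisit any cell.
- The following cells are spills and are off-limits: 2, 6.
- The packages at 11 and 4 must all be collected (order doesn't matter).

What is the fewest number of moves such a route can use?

Any route passes through 11 and 4 in some order between 10 and 3. Summing Manhattan distances along each leg and taking the cheapest ordering (10 → 11 → 4 → 3) gives a lower bound of 1 + 3 + 1 = 5 moves.
A route of 5 moves achieves this: 10 → 11 → 7 → 8 → 4 → 3.
Since 5 matches the lower bound, it is optimal.

5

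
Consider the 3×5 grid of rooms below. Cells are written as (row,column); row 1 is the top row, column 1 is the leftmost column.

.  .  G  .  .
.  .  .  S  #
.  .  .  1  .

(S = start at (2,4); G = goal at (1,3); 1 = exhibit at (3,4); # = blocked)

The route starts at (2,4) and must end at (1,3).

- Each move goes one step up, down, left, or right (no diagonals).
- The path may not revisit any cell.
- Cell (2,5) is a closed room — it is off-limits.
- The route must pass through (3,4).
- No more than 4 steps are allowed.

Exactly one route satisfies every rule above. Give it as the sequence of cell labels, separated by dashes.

(2,4) - (3,4) - (3,3) - (2,3) - (1,3)

The budget equals the shortest possible length, so every move has to be on a shortest route through the required cells.
Route from (2,4): down 1 to (3,4), left 1 to (3,3), up 2 to (1,3) — 4 moves in all.
Check: all required cells visited; 4 ≤ 4 moves.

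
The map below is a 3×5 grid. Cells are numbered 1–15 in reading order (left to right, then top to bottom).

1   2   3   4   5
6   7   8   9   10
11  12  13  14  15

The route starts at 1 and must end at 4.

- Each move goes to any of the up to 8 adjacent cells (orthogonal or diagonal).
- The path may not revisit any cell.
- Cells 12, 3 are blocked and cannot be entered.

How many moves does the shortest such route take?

3

With diagonal moves allowed, the Chebyshev distance max(|Δrow|,|Δcol|) from 1 to 4 is 3, so at least 3 moves are needed.
A route of 3 moves achieves this: 1 → 2 → 8 → 4.
Since 3 matches the lower bound, it is optimal.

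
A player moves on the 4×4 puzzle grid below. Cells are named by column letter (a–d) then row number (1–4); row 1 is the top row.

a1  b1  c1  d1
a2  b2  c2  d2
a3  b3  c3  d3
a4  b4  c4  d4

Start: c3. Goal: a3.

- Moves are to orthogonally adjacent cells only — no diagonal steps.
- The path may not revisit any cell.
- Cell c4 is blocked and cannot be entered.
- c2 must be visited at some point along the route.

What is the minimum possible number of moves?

Any route passes through c2 somewhere between c3 and a3. Summing Manhattan distances along the two legs (c3 → c2 → a3) gives a lower bound of 1 + 3 = 4 moves.
A route of 4 moves achieves this: c3 → c2 → b2 → b3 → a3.
Since 4 matches the lower bound, it is optimal.

4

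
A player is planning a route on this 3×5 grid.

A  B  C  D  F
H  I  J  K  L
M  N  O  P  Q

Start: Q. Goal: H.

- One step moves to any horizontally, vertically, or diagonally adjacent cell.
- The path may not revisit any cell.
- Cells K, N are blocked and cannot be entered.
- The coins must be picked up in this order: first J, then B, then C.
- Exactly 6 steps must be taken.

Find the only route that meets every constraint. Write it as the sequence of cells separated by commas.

The waypoints must appear in the order J, B, C, with no cell reused.
Route from Q: left to P, 2× up-left (reaching B), right to C, down-left to I, left to H — 6 moves in all.
Check: order respected (J at step 2, B at step 3, C at step 4); 6 moves as required.

Q, P, J, B, C, I, H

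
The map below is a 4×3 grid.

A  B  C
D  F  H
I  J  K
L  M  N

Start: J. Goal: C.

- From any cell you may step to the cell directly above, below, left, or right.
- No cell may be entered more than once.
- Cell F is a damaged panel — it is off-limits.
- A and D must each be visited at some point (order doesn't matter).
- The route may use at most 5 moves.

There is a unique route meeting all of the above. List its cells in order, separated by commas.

J, I, D, A, B, C

The 5-move cap with required stops at A, D leaves no slack for detours.
Route from J: left to I, 2× up (reaching A), 2× right (reaching C) — 5 moves in all.
Check: all required cells visited; 5 ≤ 5 moves.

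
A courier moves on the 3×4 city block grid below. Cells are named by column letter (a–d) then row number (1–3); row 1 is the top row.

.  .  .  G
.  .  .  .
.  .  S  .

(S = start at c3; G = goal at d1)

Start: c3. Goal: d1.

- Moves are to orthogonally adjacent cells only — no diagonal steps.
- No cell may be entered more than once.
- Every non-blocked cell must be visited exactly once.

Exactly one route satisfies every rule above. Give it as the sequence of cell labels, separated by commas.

c3, d3, d2, c2, b2, b3, a3, a2, a1, b1, c1, d1

Need to visit all 12 open cells exactly once, starting at c3 and ending at d1.
Route from c3: right to d3, up to d2, 2× left (reaching b2), down to b3, left to a3, 2× up (reaching a1), 3× right (reaching d1) — 11 moves in all.
Check: all 12 open cells covered.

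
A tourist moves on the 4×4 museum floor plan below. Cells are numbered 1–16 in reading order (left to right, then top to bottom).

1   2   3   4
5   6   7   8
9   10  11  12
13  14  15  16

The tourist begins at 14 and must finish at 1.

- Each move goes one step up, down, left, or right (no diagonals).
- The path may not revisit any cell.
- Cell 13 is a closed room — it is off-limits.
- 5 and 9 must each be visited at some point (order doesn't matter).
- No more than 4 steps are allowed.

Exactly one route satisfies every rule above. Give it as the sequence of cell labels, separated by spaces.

14 10 9 5 1

The budget equals the shortest possible length, so every move has to be on a shortest route through the required cells.
Route from 14: up 1 to 10, left 1 to 9, up 2 to 1 — 4 moves in all.
Check: all required cells visited; 4 ≤ 4 moves.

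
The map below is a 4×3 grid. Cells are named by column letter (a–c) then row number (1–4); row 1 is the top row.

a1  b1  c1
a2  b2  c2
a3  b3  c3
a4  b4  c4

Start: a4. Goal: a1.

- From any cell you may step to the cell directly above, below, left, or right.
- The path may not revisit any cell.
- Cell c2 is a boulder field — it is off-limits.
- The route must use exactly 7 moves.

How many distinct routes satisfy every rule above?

4

Need simple routes of exactly 7 moves from a4 to a1 (Manhattan distance 3, so 2 moves are spent on a detour and 2 undoing it).
Enumerating: a4 b4 b3 a3 a2 b2 b1 a1 | a4 b4 c4 c3 b3 b2 b1 a1 | a4 b4 c4 c3 b3 b2 a2 a1 | a4 b4 c4 c3 b3 a3 a2 a1.
That gives 4 routes.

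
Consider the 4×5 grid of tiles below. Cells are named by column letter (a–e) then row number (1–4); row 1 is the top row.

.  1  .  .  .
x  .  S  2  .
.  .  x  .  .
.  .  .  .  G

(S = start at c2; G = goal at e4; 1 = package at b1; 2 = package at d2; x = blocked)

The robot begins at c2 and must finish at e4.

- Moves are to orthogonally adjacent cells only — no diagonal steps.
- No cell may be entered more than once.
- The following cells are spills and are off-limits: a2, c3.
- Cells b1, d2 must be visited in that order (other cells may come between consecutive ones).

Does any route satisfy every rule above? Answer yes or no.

yes

One route that works: c2 → b2 → b1 → c1 → d1 → d2 → d3 → d4 → e4.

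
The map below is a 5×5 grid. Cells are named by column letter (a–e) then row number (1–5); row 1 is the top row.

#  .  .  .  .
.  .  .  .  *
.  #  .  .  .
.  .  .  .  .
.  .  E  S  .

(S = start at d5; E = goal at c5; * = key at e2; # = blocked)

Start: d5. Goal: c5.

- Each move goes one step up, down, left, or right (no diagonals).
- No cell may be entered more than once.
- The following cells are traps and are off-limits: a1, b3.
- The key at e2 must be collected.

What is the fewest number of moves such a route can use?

9

Any route passes through e2 somewhere between d5 and c5. Summing Manhattan distances along the two legs (d5 → e2 → c5) gives a lower bound of 4 + 5 = 9 moves.
A route of 9 moves achieves this: d5 → d4 → d3 → e3 → e2 → d2 → c2 → c3 → c4 → c5.
Since 9 matches the lower bound, it is optimal.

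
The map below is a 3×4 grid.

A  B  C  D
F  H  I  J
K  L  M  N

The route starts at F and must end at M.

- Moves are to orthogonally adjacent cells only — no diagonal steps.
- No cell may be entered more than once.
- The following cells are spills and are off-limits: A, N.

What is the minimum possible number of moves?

3

The Manhattan distance from F to M is |2−3| + |1−3| = 3, so at least 3 moves are needed.
A route of 3 moves achieves this: F → K → L → M.
Since 3 matches the lower bound, it is optimal.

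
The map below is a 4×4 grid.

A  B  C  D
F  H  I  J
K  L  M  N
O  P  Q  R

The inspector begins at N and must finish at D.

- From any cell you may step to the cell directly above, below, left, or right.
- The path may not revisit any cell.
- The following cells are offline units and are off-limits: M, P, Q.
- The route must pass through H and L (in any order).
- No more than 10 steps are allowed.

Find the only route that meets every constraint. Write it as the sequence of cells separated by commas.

Any route must reach H and L and still end at D within 10 moves, so the order of the required stops is forced.
Route from N: up 1 to J, left 2 to H, down 1 to L, left 1 to K, up 2 to A, right 3 to D — 10 moves in all.
Check: all required cells visited; 10 ≤ 10 moves.

N, J, I, H, L, K, F, A, B, C, D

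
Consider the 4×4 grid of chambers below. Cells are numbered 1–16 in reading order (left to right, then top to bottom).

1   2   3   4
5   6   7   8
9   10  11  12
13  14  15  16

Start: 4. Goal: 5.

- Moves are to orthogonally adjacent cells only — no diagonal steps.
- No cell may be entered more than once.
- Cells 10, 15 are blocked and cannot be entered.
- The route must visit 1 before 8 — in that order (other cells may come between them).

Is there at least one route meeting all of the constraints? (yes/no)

Ignoring the required order, 4 revisit-free routes from 4 to 5 pass through all of 1 and 8; the waypoint orders that occur are 8 → 1 (4) — never 1 → 8.

no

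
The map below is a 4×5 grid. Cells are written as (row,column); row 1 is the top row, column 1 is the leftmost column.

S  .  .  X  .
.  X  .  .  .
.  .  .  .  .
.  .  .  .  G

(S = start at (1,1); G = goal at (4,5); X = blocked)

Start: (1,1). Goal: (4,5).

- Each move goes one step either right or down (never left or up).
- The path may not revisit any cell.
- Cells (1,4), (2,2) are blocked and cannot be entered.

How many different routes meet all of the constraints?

11

A right/down-only route from (1,1) to (4,5) makes exactly 3 down-moves and 4 right-moves in some order.
With no other constraints that would be C(7,3) = 35 routes.
Subtract routes through each blocked cell (inclusion–exclusion for overlaps): − through (1,4): 4 − through (2,2): 20 → 11.
That gives 11 routes.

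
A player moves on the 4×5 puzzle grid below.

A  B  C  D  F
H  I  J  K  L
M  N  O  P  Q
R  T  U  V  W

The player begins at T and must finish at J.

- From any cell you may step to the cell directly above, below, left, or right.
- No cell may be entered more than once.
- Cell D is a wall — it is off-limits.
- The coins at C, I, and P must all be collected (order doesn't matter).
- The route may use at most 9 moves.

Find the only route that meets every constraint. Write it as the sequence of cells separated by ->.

T -> U -> V -> P -> O -> N -> I -> B -> C -> J

The 9-move cap with required stops at C, I, P leaves no slack for detours.
Route from T: right 2 to V, up 1 to P, left 2 to N, up 2 to B, right 1 to C, down 1 to J — 9 moves in all.
Check: all required cells visited; 9 ≤ 9 moves.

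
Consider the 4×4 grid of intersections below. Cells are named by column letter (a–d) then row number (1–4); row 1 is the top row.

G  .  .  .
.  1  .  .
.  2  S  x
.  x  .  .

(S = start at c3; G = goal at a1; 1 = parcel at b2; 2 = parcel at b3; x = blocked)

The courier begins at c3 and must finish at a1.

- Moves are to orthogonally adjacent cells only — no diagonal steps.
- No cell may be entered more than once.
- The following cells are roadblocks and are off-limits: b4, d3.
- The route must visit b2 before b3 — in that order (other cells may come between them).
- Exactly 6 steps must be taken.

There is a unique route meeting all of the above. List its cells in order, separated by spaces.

The waypoints must appear in the order b2, b3, with no cell reused.
Route from c3: up 1 to c2, left 1 to b2, down 1 to b3, left 1 to a3, up 2 to a1 — 6 moves in all.
Check: order respected (1 at step 2, 2 at step 3); 6 moves as required.

c3 c2 b2 b3 a3 a2 a1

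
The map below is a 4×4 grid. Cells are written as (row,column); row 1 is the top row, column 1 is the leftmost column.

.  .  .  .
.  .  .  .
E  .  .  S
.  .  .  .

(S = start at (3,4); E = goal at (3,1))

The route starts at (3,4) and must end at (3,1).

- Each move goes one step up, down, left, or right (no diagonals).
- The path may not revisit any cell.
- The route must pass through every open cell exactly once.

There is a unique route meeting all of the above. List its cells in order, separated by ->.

Need to visit all 16 open cells exactly once, starting at (3,4) and ending at (3,1).
Cell (4,4) has only two open neighbours ((3,4) and (4,3)), so the path must pass straight through it: one of those is the cell it's entered from and the other is where it exits.
Route from (3,4): down to (4,4), left to (4,3), 2× up (reaching (2,3)), right to (2,4), up to (1,4), 3× left (reaching (1,1)), down to (2,1), right to (2,2), 2× down (reaching (4,2)), left to (4,1), up to (3,1) — 15 moves in all.
Check: all 16 open cells covered.

(3,4) -> (4,4) -> (4,3) -> (3,3) -> (2,3) -> (2,4) -> (1,4) -> (1,3) -> (1,2) -> (1,1) -> (2,1) -> (2,2) -> (3,2) -> (4,2) -> (4,1) -> (3,1)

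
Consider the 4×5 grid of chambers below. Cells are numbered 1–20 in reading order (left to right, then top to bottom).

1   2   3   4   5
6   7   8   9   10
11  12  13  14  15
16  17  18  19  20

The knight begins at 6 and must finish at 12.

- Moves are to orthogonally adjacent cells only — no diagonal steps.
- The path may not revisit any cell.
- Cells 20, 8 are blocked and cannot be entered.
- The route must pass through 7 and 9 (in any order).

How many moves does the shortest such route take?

Any route passes through 7 and 9 in some order between 6 and 12. Summing Manhattan distances along each leg and taking the cheapest ordering (6 → 7 → 9 → 12) gives a lower bound of 1 + 2 + 3 = 6 moves.
That bound ignores the blocked cells. Measuring each leg by the fewest moves that actually steer around them (6→7: 1; 7→9: 4; 9→12: 3) raises the lower bound to 8.
A route of 8 moves exists: 6 → 7 → 2 → 3 → 4 → 9 → 14 → 13 → 12.
Since 8 matches that lower bound, it is optimal.

8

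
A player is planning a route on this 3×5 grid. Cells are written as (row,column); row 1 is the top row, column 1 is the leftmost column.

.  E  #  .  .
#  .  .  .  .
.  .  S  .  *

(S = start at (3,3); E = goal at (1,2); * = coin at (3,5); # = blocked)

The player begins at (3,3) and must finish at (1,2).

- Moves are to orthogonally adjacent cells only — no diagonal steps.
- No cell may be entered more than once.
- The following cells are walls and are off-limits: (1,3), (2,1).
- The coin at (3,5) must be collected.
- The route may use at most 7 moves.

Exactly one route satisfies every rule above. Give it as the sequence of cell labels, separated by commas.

(3,3), (3,4), (3,5), (2,5), (2,4), (2,3), (2,2), (1,2)

Any route must reach (3,5) and still end at (1,2) within 7 moves, so the order of the required stops is forced.
Route from (3,3): 2× right (reaching (3,5)), up to (2,5), 3× left (reaching (2,2)), up to (1,2) — 7 moves in all.
Check: all required cells visited; 7 ≤ 7 moves.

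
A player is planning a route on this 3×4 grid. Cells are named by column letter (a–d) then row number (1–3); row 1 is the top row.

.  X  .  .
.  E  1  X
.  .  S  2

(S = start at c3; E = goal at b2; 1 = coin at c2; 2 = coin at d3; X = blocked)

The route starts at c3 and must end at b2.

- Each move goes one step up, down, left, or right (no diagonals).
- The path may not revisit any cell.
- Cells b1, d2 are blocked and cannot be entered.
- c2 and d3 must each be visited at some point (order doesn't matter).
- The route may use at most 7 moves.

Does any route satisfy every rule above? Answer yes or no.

no

d3 must be visited but has only one open neighbour (c3), and it is neither the start nor the goal — the route would have to enter and leave through c3, re-entering it.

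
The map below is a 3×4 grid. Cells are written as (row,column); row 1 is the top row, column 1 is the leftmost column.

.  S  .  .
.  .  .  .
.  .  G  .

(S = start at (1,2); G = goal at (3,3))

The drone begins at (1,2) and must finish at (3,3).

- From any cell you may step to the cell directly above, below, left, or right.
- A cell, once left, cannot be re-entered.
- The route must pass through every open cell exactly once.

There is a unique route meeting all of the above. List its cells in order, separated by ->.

Need to visit all 12 open cells exactly once, starting at (1,2) and ending at (3,3).
Route from (1,2): left 1 to (1,1), down 2 to (3,1), right 1 to (3,2), up 1 to (2,2), right 1 to (2,3), up 1 to (1,3), right 1 to (1,4), down 2 to (3,4), left 1 to (3,3) — 11 moves in all.
Check: all 12 open cells covered.

(1,2) -> (1,1) -> (2,1) -> (3,1) -> (3,2) -> (2,2) -> (2,3) -> (1,3) -> (1,4) -> (2,4) -> (3,4) -> (3,3)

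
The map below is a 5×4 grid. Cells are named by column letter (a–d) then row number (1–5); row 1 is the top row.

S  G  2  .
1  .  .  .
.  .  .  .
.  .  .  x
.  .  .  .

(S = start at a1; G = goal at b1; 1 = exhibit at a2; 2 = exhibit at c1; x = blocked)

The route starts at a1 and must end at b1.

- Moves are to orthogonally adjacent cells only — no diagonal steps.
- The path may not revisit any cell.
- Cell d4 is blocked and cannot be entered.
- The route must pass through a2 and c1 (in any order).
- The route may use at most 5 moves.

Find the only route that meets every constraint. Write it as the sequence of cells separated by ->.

The 5-move cap with required stops at a2, c1 leaves no slack for detours.
Route from a1: down 1 to a2, right 2 to c2, up 1 to c1, left 1 to b1 — 5 moves in all.
Check: all required cells visited; 5 ≤ 5 moves.

a1 -> a2 -> b2 -> c2 -> c1 -> b1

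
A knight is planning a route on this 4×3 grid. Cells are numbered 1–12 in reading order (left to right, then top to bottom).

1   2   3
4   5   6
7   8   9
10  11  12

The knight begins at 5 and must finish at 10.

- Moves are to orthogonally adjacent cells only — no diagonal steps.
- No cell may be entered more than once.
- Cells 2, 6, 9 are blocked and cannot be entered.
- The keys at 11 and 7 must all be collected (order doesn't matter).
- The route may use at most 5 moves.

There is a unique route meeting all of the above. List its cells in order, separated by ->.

Any route must reach 11 and 7 and still end at 10 within 5 moves, so the order of the required stops is forced.
Route from 5: left 1 to 4, down 1 to 7, right 1 to 8, down 1 to 11, left 1 to 10 — 5 moves in all.
Check: all required cells visited; 5 ≤ 5 moves.

5 -> 4 -> 7 -> 8 -> 11 -> 10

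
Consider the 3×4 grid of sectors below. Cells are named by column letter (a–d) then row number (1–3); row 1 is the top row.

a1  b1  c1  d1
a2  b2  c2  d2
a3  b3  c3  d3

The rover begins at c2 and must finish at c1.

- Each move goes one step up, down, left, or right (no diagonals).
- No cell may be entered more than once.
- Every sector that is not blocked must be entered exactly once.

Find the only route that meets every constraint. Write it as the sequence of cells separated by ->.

Need to visit all 12 open cells exactly once, starting at c2 and ending at c1.
Cell d1 has only two open neighbours (d2 and c1), so the path must pass straight through it: one of those is the cell it's entered from and the other is where it exits.
Route from c2: left 1 to b2, up 1 to b1, left 1 to a1, down 2 to a3, right 3 to d3, up 2 to d1, left 1 to c1 — 11 moves in all.
Check: all 12 open cells covered.

c2 -> b2 -> b1 -> a1 -> a2 -> a3 -> b3 -> c3 -> d3 -> d2 -> d1 -> c1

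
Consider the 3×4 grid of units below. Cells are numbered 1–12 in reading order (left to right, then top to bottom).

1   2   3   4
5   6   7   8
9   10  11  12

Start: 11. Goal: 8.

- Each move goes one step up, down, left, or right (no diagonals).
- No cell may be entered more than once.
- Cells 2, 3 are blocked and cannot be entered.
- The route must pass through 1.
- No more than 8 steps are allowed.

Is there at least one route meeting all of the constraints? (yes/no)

no

1 must be visited but has only one open neighbour (5), and it is neither the start nor the goal — the route would have to enter and leave through 5, re-entering it.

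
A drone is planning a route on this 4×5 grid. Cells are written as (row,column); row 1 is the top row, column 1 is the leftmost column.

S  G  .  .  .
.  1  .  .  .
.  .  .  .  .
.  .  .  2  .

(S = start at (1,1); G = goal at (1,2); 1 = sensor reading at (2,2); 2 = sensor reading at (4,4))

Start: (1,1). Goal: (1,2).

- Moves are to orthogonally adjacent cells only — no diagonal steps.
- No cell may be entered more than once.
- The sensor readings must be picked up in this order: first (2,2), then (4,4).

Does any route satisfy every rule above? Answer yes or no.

yes

One route that works: (1,1) → (2,1) → (2,2) → (3,2) → (4,2) → (4,3) → (4,4) → (3,4) → (2,4) → (1,4) → (1,3) → (1,2).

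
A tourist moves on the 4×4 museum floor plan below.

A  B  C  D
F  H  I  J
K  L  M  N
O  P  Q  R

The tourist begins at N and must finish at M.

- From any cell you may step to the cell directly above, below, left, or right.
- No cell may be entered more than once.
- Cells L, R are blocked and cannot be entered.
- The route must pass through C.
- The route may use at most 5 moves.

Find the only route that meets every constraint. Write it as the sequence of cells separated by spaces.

The 5-move cap with required stops at C leaves no slack for detours.
Route from N: up 2 to D, left 1 to C, down 2 to M — 5 moves in all.
Check: all required cells visited; 5 ≤ 5 moves.

N J D C I M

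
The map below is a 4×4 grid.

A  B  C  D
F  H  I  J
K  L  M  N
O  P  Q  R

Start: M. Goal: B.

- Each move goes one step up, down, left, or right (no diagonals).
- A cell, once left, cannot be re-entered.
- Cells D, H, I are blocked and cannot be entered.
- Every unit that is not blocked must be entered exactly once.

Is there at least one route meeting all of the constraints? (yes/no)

Cell C has only one open neighbour but is neither the start nor the goal, so a Hamiltonian route would have to both enter and leave it through the same neighbour — impossible without revisiting.

no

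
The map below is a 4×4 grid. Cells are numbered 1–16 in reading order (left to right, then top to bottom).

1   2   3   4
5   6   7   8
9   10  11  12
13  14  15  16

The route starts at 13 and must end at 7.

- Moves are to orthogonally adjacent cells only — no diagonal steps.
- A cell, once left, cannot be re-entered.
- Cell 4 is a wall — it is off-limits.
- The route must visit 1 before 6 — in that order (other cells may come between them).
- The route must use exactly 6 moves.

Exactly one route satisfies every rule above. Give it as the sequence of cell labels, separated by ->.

The waypoints must appear in the order 1, 6, with no cell reused.
Route from 13: up 3 to 1, right 1 to 2, down 1 to 6, right 1 to 7 — 6 moves in all.
Check: order respected (1 at step 3, 6 at step 5); 6 moves as required.

13 -> 9 -> 5 -> 1 -> 2 -> 6 -> 7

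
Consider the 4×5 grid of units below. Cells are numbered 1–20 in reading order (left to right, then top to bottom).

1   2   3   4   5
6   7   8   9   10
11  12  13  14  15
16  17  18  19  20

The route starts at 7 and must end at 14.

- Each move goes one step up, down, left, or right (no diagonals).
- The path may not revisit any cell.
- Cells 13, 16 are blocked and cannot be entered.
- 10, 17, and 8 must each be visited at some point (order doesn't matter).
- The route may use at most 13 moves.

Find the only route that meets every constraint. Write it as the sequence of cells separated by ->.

7 -> 12 -> 17 -> 18 -> 19 -> 20 -> 15 -> 10 -> 5 -> 4 -> 3 -> 8 -> 9 -> 14

Any route must reach 10, 17, and 8 and still end at 14 within 13 moves, so the order of the required stops is forced.
Route from 7: 2× down (reaching 17), 3× right (reaching 20), 3× up (reaching 5), 2× left (reaching 3), down to 8, right to 9, down to 14 — 13 moves in all.
Check: all required cells visited; 13 ≤ 13 moves.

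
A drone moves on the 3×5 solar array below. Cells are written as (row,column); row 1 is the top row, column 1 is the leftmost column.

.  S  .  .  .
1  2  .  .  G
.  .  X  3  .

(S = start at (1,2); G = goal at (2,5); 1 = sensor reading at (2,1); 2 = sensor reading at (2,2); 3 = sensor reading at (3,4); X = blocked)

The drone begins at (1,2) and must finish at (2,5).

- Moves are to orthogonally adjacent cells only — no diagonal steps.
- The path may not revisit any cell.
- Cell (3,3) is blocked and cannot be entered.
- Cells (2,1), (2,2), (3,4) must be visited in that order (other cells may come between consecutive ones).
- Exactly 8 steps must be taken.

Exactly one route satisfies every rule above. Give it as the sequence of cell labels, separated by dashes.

The waypoints must appear in the order (2,1), (2,2), (3,4), with no cell reused.
Route from (1,2): left 1 to (1,1), down 1 to (2,1), right 3 to (2,4), down 1 to (3,4), right 1 to (3,5), up 1 to (2,5) — 8 moves in all.
Check: order respected (1 at step 2, 2 at step 3, 3 at step 6); 8 moves as required.

(1,2) - (1,1) - (2,1) - (2,2) - (2,3) - (2,4) - (3,4) - (3,5) - (2,5)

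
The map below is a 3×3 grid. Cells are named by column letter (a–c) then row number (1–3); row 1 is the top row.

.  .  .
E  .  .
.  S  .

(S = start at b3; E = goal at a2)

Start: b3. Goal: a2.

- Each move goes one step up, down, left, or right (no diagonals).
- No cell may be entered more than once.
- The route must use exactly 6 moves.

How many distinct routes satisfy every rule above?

Need simple routes of exactly 6 moves from b3 to a2 (Manhattan distance 2, so 2 moves are spent on a detour and 2 undoing it).
Enumerating: b3 b2 c2 c1 b1 a1 a2 | b3 c3 c2 c1 b1 b2 a2 | b3 c3 c2 c1 b1 a1 a2 | b3 c3 c2 b2 b1 a1 a2.
That gives 4 routes.

4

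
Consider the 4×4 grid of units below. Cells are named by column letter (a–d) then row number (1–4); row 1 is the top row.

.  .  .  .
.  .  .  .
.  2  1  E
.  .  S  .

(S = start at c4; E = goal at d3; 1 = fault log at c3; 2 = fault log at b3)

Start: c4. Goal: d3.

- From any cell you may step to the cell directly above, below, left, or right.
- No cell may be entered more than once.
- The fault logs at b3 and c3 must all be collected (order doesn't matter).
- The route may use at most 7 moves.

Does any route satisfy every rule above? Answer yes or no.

yes

One route that works: c4 → b4 → b3 → c3 → d3.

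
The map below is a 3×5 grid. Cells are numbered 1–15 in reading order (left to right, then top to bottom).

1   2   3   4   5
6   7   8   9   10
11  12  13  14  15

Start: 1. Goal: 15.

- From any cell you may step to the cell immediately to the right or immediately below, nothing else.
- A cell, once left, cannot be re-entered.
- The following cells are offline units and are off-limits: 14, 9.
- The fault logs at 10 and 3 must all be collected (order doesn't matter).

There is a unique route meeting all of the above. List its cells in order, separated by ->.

1 -> 2 -> 3 -> 4 -> 5 -> 10 -> 15

Moves only go right or down, so the column and row indices never decrease.
Route from 1: 4× right (reaching 5), 2× down (reaching 15) — 6 moves in all.
Check: all required cells visited.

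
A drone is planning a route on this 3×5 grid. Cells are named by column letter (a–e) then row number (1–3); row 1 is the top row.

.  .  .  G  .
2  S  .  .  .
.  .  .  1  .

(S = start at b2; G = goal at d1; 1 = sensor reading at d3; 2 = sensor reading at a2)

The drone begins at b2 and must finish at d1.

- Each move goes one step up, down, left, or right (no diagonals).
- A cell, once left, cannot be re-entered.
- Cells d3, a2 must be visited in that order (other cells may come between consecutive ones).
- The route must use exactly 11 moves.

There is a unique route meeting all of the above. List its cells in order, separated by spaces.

b2 c2 d2 d3 c3 b3 a3 a2 a1 b1 c1 d1

The waypoints must appear in the order d3, a2, with no cell reused.
Route from b2: 2× right (reaching d2), down to d3, 3× left (reaching a3), 2× up (reaching a1), 3× right (reaching d1) — 11 moves in all.
Check: order respected (1 at step 3, 2 at step 7); 11 moves as required.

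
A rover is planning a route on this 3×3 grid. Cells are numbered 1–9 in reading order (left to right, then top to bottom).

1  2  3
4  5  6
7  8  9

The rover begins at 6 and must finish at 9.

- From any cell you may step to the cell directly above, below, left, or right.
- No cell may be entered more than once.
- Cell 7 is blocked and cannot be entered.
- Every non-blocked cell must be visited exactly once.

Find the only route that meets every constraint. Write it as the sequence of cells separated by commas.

Need to visit all 8 open cells exactly once, starting at 6 and ending at 9.
Route from 6: up to 3, 2× left (reaching 1), down to 4, right to 5, down to 8, right to 9 — 7 moves in all.
Check: all 8 open cells covered.

6, 3, 2, 1, 4, 5, 8, 9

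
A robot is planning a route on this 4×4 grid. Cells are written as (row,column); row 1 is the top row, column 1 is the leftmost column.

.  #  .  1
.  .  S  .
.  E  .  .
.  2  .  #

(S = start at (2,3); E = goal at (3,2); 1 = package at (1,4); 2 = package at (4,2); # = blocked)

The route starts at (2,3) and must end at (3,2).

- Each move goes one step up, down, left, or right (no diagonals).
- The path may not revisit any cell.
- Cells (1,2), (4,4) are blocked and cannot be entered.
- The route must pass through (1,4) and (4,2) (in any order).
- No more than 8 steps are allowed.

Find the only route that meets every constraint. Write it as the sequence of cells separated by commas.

(2,3), (1,3), (1,4), (2,4), (3,4), (3,3), (4,3), (4,2), (3,2)

Any route must reach (1,4) and (4,2) and still end at (3,2) within 8 moves, so the order of the required stops is forced.
Route from (2,3): up to (1,3), right to (1,4), 2× down (reaching (3,4)), left to (3,3), down to (4,3), left to (4,2), up to (3,2) — 8 moves in all.
Check: all required cells visited; 8 ≤ 8 moves.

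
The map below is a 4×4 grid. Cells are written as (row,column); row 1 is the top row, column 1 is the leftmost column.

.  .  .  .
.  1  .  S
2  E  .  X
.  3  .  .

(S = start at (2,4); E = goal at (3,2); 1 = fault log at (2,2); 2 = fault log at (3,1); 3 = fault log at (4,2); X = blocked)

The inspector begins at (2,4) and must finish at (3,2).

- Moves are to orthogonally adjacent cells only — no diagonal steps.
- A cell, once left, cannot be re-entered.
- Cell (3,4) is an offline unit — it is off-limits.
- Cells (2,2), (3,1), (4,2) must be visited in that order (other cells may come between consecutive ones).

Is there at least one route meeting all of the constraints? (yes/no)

yes

One route that works: (2,4) → (2,3) → (2,2) → (2,1) → (3,1) → (4,1) → (4,2) → (3,2).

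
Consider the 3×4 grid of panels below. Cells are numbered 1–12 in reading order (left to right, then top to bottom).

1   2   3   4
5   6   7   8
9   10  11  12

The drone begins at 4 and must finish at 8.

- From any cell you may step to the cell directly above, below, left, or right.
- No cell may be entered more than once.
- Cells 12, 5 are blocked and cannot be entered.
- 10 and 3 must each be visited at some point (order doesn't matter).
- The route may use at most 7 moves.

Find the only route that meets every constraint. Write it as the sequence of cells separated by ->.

4 -> 3 -> 2 -> 6 -> 10 -> 11 -> 7 -> 8

Any route must reach 10 and 3 and still end at 8 within 7 moves, so the order of the required stops is forced.
Route from 4: left 2 to 2, down 2 to 10, right 1 to 11, up 1 to 7, right 1 to 8 — 7 moves in all.
Check: all required cells visited; 7 ≤ 7 moves.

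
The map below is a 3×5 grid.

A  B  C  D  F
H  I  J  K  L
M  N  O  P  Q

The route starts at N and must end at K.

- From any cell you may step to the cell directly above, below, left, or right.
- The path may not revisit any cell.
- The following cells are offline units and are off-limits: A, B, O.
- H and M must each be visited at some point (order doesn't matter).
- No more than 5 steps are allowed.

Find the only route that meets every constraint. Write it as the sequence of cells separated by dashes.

N - M - H - I - J - K

The 5-move cap with required stops at H, M leaves no slack for detours.
Route from N: left to M, up to H, 3× right (reaching K) — 5 moves in all.
Check: all required cells visited; 5 ≤ 5 moves.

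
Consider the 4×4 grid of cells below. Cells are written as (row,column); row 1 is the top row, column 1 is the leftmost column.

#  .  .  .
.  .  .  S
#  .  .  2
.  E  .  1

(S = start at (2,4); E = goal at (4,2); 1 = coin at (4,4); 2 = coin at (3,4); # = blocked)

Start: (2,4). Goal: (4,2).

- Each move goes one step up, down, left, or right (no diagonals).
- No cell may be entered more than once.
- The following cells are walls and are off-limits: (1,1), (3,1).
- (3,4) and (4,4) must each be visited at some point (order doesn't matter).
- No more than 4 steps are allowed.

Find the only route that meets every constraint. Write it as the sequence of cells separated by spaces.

(2,4) (3,4) (4,4) (4,3) (4,2)

The 4-move cap with required stops at (3,4), (4,4) leaves no slack for detours.
Route from (2,4): down 2 to (4,4), left 2 to (4,2) — 4 moves in all.
Check: all required cells visited; 4 ≤ 4 moves.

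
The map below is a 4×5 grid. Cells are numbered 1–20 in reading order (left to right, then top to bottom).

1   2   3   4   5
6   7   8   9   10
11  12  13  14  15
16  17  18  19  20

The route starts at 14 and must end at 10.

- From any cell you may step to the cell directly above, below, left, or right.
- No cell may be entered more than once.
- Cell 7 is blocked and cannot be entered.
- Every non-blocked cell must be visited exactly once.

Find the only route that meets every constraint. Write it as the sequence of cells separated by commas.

Need to visit all 19 open cells exactly once, starting at 14 and ending at 10.
Route from 14: right 1 to 15, down 1 to 20, left 2 to 18, up 1 to 13, left 1 to 12, down 1 to 17, left 1 to 16, up 3 to 1, right 2 to 3, down 1 to 8, right 1 to 9, up 1 to 4, right 1 to 5, down 1 to 10 — 18 moves in all.
Check: all 19 open cells covered.

14, 15, 20, 19, 18, 13, 12, 17, 16, 11, 6, 1, 2, 3, 8, 9, 4, 5, 10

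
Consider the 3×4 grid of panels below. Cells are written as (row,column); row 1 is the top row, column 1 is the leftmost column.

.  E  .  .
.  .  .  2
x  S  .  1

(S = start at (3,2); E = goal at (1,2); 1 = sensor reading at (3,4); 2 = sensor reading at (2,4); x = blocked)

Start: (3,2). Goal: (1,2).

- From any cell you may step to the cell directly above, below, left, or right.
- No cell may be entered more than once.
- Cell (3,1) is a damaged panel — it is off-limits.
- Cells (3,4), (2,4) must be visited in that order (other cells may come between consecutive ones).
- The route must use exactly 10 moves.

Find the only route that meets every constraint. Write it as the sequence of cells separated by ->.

(3,2) -> (3,3) -> (3,4) -> (2,4) -> (1,4) -> (1,3) -> (2,3) -> (2,2) -> (2,1) -> (1,1) -> (1,2)

The waypoints must appear in the order (3,4), (2,4), with no cell reused.
Route from (3,2): 2× right (reaching (3,4)), 2× up (reaching (1,4)), left to (1,3), down to (2,3), 2× left (reaching (2,1)), up to (1,1), right to (1,2) — 10 moves in all.
Check: order respected (1 at step 2, 2 at step 3); 10 moves as required.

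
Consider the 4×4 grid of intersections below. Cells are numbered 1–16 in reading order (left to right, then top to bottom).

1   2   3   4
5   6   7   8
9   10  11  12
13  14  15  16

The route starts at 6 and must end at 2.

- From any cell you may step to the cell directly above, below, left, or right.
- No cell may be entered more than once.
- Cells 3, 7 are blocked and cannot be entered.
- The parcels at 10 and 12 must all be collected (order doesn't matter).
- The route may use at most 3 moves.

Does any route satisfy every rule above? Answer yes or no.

Even ignoring the no-revisit rule, getting from 6 to 2, taking the cheapest ordering 6 → 12 → 10 → 2 needs at least 3 + 2 + 2 = 7 moves (Manhattan distance per leg), which exceeds the 3-move limit.

no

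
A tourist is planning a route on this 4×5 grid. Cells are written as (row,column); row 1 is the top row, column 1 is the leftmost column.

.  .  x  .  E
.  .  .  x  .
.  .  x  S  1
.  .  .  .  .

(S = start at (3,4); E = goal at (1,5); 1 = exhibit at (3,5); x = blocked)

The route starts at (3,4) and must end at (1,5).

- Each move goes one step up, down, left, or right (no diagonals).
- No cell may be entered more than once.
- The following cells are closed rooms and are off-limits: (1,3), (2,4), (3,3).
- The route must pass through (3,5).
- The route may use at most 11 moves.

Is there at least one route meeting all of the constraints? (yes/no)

yes

One route that works: (3,4) → (3,5) → (2,5) → (1,5).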